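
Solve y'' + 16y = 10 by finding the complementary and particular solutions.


Homogeneous part: r² + 16 = 0 ⇒ r = ±4i, so y_h = C₁cos(4x) + C₂sin(4x).
Try constant y_p = A; plug in: 16A = 10 ⇒ A = 5/8.
General solution: y = C₁cos(4x) + C₂sin(4x) + 5/8.


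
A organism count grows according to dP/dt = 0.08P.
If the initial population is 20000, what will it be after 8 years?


The ODE dP/dt = 0.08P has solution P(t) = P(0)e^(0.08t).
Substitute P(0) = 20000 and t = 8: P(8) = 20000 e^(0.64) ≈ 37930.


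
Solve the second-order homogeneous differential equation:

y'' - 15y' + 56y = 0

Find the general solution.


Characteristic equation: r² - 15r + 56 = 0.
Factor: (r - 7)(r - 8) = 0 ⇒ r = 7, 8 (distinct real).
General solution: y = C₁e^(7x) + C₂e^(8x).


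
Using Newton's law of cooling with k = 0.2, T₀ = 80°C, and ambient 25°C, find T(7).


Newton's law: dT/dt = -k(T - T_a) has solution T(t) = T_a + (T₀ - T_a)e^(-kt).
Plug in T_a = 25, T₀ = 80, k = 0.2, t = 7: T(7) = 25 + (55)e^(-1.40) ≈ 38.6°C.


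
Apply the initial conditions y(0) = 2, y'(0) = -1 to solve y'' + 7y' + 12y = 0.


Characteristic roots of r² + 7r + 12 = 0 are -4, -3.
General solution y = c₁ e^(-4x) + c₂ e^(-3x).
Apply y(0) = 2: c₁ + c₂ = 2. Apply y'(0) = -1: -4 c₁ - 3 c₂ = -1.
Solve: c₁ = -5, c₂ = 7.
Particular solution: y = -5e^(-4x) + 7e^(-3x).


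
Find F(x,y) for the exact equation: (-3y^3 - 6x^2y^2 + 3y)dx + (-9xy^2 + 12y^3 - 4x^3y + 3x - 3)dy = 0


Check exactness: ∂M/∂y = -9y^2 - 12x^2y + 3 and ∂N/∂x = -9y^2 - 12x^2y + 3; equal, so the equation is exact.
Integrate M with respect to x (treating y as constant): ∫M dx = -3xy^3 - 2x^3y^2 + 3xy + h(y).
Differentiate w.r.t. y and set equal to N: the x-dependent terms already match, leaving h'(y) = 12y^3 - 3. Integrate: h(y) = 3y^4 - 3y.
So F(x,y) = -3xy^3 + 3y^4 - 2x^3y^2 + 3xy - 3y.
General solution: -3xy^3 + 3y^4 - 2x^3y^2 + 3xy - 3y = C.


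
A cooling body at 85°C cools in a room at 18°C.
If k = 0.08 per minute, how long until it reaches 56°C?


From T(t) = T_a + (T₀ - T_a)e^(-kt), set T(t) = 56:
(56 - 18) / (85 - 18) = e^(-0.08t), so t = -ln(0.567)/0.08 ≈ 7.1 minutes.


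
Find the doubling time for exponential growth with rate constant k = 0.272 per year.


Exponential growth: P(t) = P₀ e^(0.272t). Set P(t)/P₀ = 2: e^(0.272t) = 2.
Solve: t = ln(2)/0.272 ≈ 2.55 years.


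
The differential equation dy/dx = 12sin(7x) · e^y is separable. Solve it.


Separate: e^(-y) dy = 12sin(7x) dx.
Integrate: -e^(-y) = -(12/7)cos(7x) + C₀.
Rearrange: e^(-y) = (12/7)cos(7x) + C.


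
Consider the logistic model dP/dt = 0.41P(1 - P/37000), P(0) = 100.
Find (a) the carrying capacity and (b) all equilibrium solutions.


Logistic ODE dP/dt = 0.41P(1 - P/37000) has equilibria where dP/dt = 0, i.e. P = 0 or P = 37000.
The coefficient (1 - P/K) = 0 when P = K, identifying K = 37000 as the carrying capacity.
(a) K = 37000; (b) equilibria P = 0 and P = 37000.


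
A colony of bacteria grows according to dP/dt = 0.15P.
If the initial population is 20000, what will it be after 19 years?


The ODE dP/dt = 0.15P has solution P(t) = P(0)e^(0.15t).
Substitute P(0) = 20000 and t = 19: P(19) = 20000 e^(2.85) ≈ 345756.


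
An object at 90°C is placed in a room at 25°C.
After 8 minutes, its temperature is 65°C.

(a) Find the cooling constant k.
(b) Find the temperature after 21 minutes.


Newton's law: T(t) = T_a + (T₀ - T_a)e^(-kt).
(a) Use T(8) = 65: (65 - 25)/(90 - 25) = e^(-k·8), so k = -ln(0.615)/8 ≈ 0.0607.
(b) Apply k to t = 21: T(21) = 25 + (65)e^(-1.274) ≈ 43.2°C.


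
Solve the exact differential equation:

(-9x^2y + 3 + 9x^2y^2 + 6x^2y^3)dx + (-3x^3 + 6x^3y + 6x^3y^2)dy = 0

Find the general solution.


Check exactness: ∂M/∂y = -9x^2 + 18x^2y + 18x^2y^2 and ∂N/∂x = -9x^2 + 18x^2y + 18x^2y^2; equal, so the equation is exact.
Integrate M with respect to x (treating y as constant): ∫M dx = -3x^3y + 3x + 3x^3y^2 + 2x^3y^3 + h(y).
Differentiate w.r.t. y and set equal to N: all terms match, so h'(y) = 0 and h is a constant absorbed into C.
General solution: -3x^3y + 3x + 3x^3y^2 + 2x^3y^3 = C.


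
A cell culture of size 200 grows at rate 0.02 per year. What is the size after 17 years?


The ODE dP/dt = 0.02P has solution P(t) = P(0)e^(0.02t).
Substitute P(0) = 200 and t = 17: P(17) = 200 e^(0.34) ≈ 281.


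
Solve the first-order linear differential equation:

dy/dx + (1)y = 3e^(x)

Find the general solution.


P(x) = 1 ⇒ μ = e^(x).
(μ y)' = 3e^(2x) ⇒ μ y = (3/2)e^(2x) + C.
Divide by μ: y = (3/2)e^(x) + Ce^(-x).


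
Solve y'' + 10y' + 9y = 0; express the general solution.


Characteristic equation: r² + 10r + 9 = 0.
Factor: (r + 1)(r + 9) = 0 ⇒ r = -1, -9 (distinct real).
General solution: y = C₁e^(-x) + C₂e^(-9x).


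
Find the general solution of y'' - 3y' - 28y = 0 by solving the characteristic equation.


Characteristic equation: r² - 3r - 28 = 0.
Factor: (r + 4)(r - 7) = 0 ⇒ r = -4, 7 (distinct real).
General solution: y = C₁e^(-4x) + C₂e^(7x).


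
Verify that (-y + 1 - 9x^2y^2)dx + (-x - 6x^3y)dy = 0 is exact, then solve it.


Check exactness: ∂M/∂y = -1 - 18x^2y and ∂N/∂x = -1 - 18x^2y; equal, so the equation is exact.
Integrate M with respect to x (treating y as constant): ∫M dx = -xy + x - 3x^3y^2 + h(y).
Differentiate w.r.t. y and set equal to N: all terms match, so h'(y) = 0 and h is a constant absorbed into C.
General solution: -xy + x - 3x^3y^2 = C.


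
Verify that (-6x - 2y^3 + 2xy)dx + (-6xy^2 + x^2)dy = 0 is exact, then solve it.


Check exactness: ∂M/∂y = -6y^2 + 2x and ∂N/∂x = -6y^2 + 2x; equal, so the equation is exact.
Integrate M with respect to x (treating y as constant): ∫M dx = -3x^2 - 2xy^3 + x^2y + h(y).
Differentiate w.r.t. y and set equal to N: all terms match, so h'(y) = 0 and h is a constant absorbed into C.
General solution: -3x^2 - 2xy^3 + x^2y = C.


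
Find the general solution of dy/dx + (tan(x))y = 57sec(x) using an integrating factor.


P(x) = tan(x) ⇒ μ = e^(∫tan(x)dx) = sec(x).
(sec(x) y)' = 57sec²(x) ⇒ sec(x) y = 57tan(x) + C.
Multiply by cos(x): y = 57sin(x) + C·cos(x).


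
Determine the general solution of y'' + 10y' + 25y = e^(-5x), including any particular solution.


Characteristic polynomial (r + 5)² = 0; repeated root r = -5.
y_h = (C₁ + C₂x)e^(-5x). Forcing matches the repeated root (resonance), so try y_p = Ax² e^(-5x).
Substitute and solve for A: 2A = 1, so A = 1/2.
General solution: y = (C₁ + C₂x + (1/2)x²)e^(-5x).


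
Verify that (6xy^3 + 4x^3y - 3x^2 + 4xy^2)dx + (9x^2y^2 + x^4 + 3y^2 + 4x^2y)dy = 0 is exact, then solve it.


Check exactness: ∂M/∂y = 18xy^2 + 4x^3 + 8xy and ∂N/∂x = 18xy^2 + 4x^3 + 8xy; equal, so the equation is exact.
Integrate M with respect to x (treating y as constant): ∫M dx = 3x^2y^3 + x^4y - x^3 + 2x^2y^2 + h(y).
Differentiate w.r.t. y and set equal to N: the x-dependent terms already match, leaving h'(y) = 3y^2. Integrate: h(y) = y^3.
So F(x,y) = 3x^2y^3 + x^4y + y^3 - x^3 + 2x^2y^2.
General solution: 3x^2y^3 + x^4y + y^3 - x^3 + 2x^2y^2 = C.


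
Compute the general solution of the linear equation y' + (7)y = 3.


P(x) = 7, Q(x) = 3; integrating factor μ = e^(7x).
(μ y)' = 3e^(7x) ⇒ μ y = (3/7)e^(7x) + C.
Divide by μ: y = 3/7 + Ce^(-7x).


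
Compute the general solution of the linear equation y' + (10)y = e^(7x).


P(x) = 10 ⇒ μ = e^(10x).
(μ y)' = e^(17x) ⇒ μ y = e^(17x)/17 + C.
Divide by μ: y = (1/17)e^(7x) + Ce^(-10x).


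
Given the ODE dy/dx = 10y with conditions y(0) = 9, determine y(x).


General solution of y' = 10y is y = Ce^(10x).
Apply y(0) = 9: C = 9.
Particular solution: y = 9e^(10x).


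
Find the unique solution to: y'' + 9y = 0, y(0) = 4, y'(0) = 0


Characteristic roots of r² + 9 = 0 are ±3i, so y = C₁cos(3x) + C₂sin(3x).
Apply y(0) = 4: C₁ = 4. Differentiate and apply y'(0) = 0: 3·C₂ = 0, so C₂ = 0.
Particular solution: y = 4cos(3x).


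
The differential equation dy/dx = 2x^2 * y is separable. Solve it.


Separate variables: dy/y = 2x^2 dx.
Integrate: ln|y| = (2/3)x^3 + C₀.
Exponentiate: y = Ce^((2/3)x^3).


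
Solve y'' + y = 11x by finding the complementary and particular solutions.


Homogeneous: r² + 1 = 0 ⇒ r = ±1i, y_h = C₁cos(x) + C₂sin(x).
Polynomial forcing; try y_p = Ax + B. Then y_p'' + 1 y_p = 1(Ax + B) = 11x, so B = 0 and A = 11.
General solution: y = C₁cos(x) + C₂sin(x) + 11x.


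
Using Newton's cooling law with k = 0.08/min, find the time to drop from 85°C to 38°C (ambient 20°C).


From T(t) = T_a + (T₀ - T_a)e^(-kt), set T(t) = 38:
(38 - 20) / (85 - 20) = e^(-0.08t), so t = -ln(0.277)/0.08 ≈ 16.1 minutes.


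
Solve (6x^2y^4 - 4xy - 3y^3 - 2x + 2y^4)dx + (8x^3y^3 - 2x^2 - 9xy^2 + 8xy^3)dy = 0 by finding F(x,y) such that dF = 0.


Check exactness: ∂M/∂y = 24x^2y^3 - 4x - 9y^2 + 8y^3 and ∂N/∂x = 24x^2y^3 - 4x - 9y^2 + 8y^3; equal, so the equation is exact.
Integrate M with respect to x (treating y as constant): ∫M dx = 2x^3y^4 - 2x^2y - 3xy^3 - x^2 + 2xy^4 + h(y).
Differentiate w.r.t. y and set equal to N: all terms match, so h'(y) = 0 and h is a constant absorbed into C.
General solution: 2x^3y^4 - 2x^2y - 3xy^3 - x^2 + 2xy^4 = C.


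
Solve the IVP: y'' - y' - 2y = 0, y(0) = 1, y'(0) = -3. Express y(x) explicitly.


Characteristic roots of r² - r - 2 = 0 are 2, -1.
General solution y = c₁ e^(2x) + c₂ e^(-x).
Apply y(0) = 1: c₁ + c₂ = 1. Apply y'(0) = -3: 2 c₁ - 1 c₂ = -3.
Solve: c₁ = -2/3, c₂ = 5/3.
Particular solution: y = -(2/3)e^(2x) + (5/3)e^(-x).


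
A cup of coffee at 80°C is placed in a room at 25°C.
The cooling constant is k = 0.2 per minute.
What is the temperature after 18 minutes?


Newton's law: dT/dt = -k(T - T_a) has solution T(t) = T_a + (T₀ - T_a)e^(-kt).
Plug in T_a = 25, T₀ = 80, k = 0.2, t = 18: T(18) = 25 + (55)e^(-3.60) ≈ 26.5°C.


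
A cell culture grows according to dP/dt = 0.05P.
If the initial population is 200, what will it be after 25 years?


The ODE dP/dt = 0.05P has solution P(t) = P(0)e^(0.05t).
Substitute P(0) = 200 and t = 25: P(25) = 200 e^(1.25) ≈ 698.


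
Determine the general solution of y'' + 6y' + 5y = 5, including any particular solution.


Characteristic roots of r² + 6r + 5 = 0 are -5, -1.
y_h = C₁e^(-5x) + C₂e^(-x).
Constant forcing; try y_p = A. Then 5A = 5 ⇒ A = 1.
General solution: y = C₁e^(-5x) + C₂e^(-x) + 1.


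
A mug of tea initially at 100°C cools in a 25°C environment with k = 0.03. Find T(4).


Newton's law: dT/dt = -k(T - T_a) has solution T(t) = T_a + (T₀ - T_a)e^(-kt).
Plug in T_a = 25, T₀ = 100, k = 0.03, t = 4: T(4) = 25 + (75)e^(-0.12) ≈ 91.5°C.


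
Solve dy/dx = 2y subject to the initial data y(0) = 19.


General solution of y' = 2y is y = Ce^(2x).
Apply y(0) = 19: C = 19.
Particular solution: y = 19e^(2x).


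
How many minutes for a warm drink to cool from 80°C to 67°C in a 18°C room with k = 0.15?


From T(t) = T_a + (T₀ - T_a)e^(-kt), set T(t) = 67:
(67 - 18) / (80 - 18) = e^(-0.15t), so t = -ln(0.790)/0.15 ≈ 1.6 minutes.


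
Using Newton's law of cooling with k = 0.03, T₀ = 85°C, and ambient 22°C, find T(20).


Newton's law: dT/dt = -k(T - T_a) has solution T(t) = T_a + (T₀ - T_a)e^(-kt).
Plug in T_a = 22, T₀ = 85, k = 0.03, t = 20: T(20) = 22 + (63)e^(-0.60) ≈ 56.6°C.


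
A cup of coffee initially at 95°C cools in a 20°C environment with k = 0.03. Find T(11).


Newton's law: dT/dt = -k(T - T_a) has solution T(t) = T_a + (T₀ - T_a)e^(-kt).
Plug in T_a = 20, T₀ = 95, k = 0.03, t = 11: T(11) = 20 + (75)e^(-0.33) ≈ 73.9°C.


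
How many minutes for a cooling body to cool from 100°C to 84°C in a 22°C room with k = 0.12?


From T(t) = T_a + (T₀ - T_a)e^(-kt), set T(t) = 84:
(84 - 22) / (100 - 22) = e^(-0.12t), so t = -ln(0.795)/0.12 ≈ 1.9 minutes.


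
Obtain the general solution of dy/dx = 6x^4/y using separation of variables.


Separate variables: y dy = 6x^4 dx.
Integrate both sides: y²/2 = (6/5)x^5 + C₀.
Multiply by 2: y² = (12/5)x^5 + C.


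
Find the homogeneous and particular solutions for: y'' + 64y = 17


Homogeneous part: r² + 64 = 0 ⇒ r = ±8i, so y_h = C₁cos(8x) + C₂sin(8x).
Try constant y_p = A; plug in: 64A = 17 ⇒ A = 17/64.
General solution: y = C₁cos(8x) + C₂sin(8x) + 17/64.


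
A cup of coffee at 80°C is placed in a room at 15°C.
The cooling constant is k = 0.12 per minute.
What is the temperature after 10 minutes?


Newton's law: dT/dt = -k(T - T_a) has solution T(t) = T_a + (T₀ - T_a)e^(-kt).
Plug in T_a = 15, T₀ = 80, k = 0.12, t = 10: T(10) = 15 + (65)e^(-1.20) ≈ 34.6°C.


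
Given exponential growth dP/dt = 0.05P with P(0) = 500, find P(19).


The ODE dP/dt = 0.05P has solution P(t) = P(0)e^(0.05t).
Substitute P(0) = 500 and t = 19: P(19) = 500 e^(0.95) ≈ 1293.


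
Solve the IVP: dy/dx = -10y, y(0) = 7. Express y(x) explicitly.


General solution of y' = -10y is y = Ce^(-10x).
Apply y(0) = 7: C = 7.
Particular solution: y = 7e^(-10x).


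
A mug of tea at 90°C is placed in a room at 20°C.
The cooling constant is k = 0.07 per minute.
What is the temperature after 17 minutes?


Newton's law: dT/dt = -k(T - T_a) has solution T(t) = T_a + (T₀ - T_a)e^(-kt).
Plug in T_a = 20, T₀ = 90, k = 0.07, t = 17: T(17) = 20 + (70)e^(-1.19) ≈ 41.3°C.


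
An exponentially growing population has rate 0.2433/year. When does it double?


Exponential growth: P(t) = P₀ e^(0.2433t). Set P(t)/P₀ = 2: e^(0.2433t) = 2.
Solve: t = ln(2)/0.2433 ≈ 2.85 years.


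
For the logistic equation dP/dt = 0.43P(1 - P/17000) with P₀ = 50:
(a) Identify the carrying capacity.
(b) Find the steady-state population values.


Logistic ODE dP/dt = 0.43P(1 - P/17000) has equilibria where dP/dt = 0, i.e. P = 0 or P = 17000.
The coefficient (1 - P/K) = 0 when P = K, identifying K = 17000 as the carrying capacity.
(a) K = 17000; (b) equilibria P = 0 and P = 17000.


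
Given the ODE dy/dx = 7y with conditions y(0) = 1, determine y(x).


General solution of y' = 7y is y = Ce^(7x).
Apply y(0) = 1: C = 1.
Particular solution: y = e^(7x).


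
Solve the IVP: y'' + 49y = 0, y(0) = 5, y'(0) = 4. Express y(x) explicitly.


Characteristic roots of r² + 49 = 0 are ±7i, so y = C₁cos(7x) + C₂sin(7x).
Apply y(0) = 5: C₁ = 5. Differentiate and apply y'(0) = 4: 7·C₂ = 4, so C₂ = 4/7.
Particular solution: y = 5cos(7x) + (4/7)sin(7x).


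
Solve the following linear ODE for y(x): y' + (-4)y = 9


P(x) = -4 ⇒ μ = e^(-4x).
(μ y)' = 9e^(-4x) ⇒ μ y = -(9/4)e^(-4x) + C.
Divide by μ: y = -9/4 + Ce^(4x).


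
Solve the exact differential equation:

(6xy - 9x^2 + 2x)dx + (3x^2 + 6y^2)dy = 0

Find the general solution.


Check exactness: ∂M/∂y = 6x and ∂N/∂x = 6x; equal, so the equation is exact.
Integrate M with respect to x (treating y as constant): ∫M dx = 3x^2y - 3x^3 + x^2 + h(y).
Differentiate w.r.t. y and set equal to N: the x-dependent terms already match, leaving h'(y) = 6y^2. Integrate: h(y) = 2y^3.
So F(x,y) = 3x^2y + 2y^3 - 3x^3 + x^2.
General solution: 3x^2y + 2y^3 - 3x^3 + x^2 = C.


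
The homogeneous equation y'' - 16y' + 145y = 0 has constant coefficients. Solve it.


Characteristic equation: r² - 16r + 145 = 0.
Discriminant is negative; roots r = 8 ± 9i (complex conjugate pair).
General solution uses e^(α x)(C₁ cos(β x) + C₂ sin(β x)): y = e^(8x)(C₁cos(9x) + C₂sin(9x)).


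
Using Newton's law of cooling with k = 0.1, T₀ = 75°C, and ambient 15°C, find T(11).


Newton's law: dT/dt = -k(T - T_a) has solution T(t) = T_a + (T₀ - T_a)e^(-kt).
Plug in T_a = 15, T₀ = 75, k = 0.1, t = 11: T(11) = 15 + (60)e^(-1.10) ≈ 35.0°C.


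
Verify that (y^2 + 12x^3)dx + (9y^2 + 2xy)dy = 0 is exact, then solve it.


Check exactness: ∂M/∂y = 2y and ∂N/∂x = 2y; equal, so the equation is exact.
Integrate M with respect to x (treating y as constant): ∫M dx = xy^2 + 3x^4 + h(y).
Differentiate w.r.t. y and set equal to N: the x-dependent terms already match, leaving h'(y) = 9y^2. Integrate: h(y) = 3y^3.
So F(x,y) = 3y^3 + xy^2 + 3x^4.
General solution: 3y^3 + xy^2 + 3x^4 = C.


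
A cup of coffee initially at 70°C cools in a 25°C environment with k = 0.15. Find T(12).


Newton's law: dT/dt = -k(T - T_a) has solution T(t) = T_a + (T₀ - T_a)e^(-kt).
Plug in T_a = 25, T₀ = 70, k = 0.15, t = 12: T(12) = 25 + (45)e^(-1.80) ≈ 32.4°C.


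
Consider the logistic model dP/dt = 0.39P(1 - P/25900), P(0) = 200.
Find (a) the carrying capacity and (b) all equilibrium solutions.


Logistic ODE dP/dt = 0.39P(1 - P/25900) has equilibria where dP/dt = 0, i.e. P = 0 or P = 25900.
The coefficient (1 - P/K) = 0 when P = K, identifying K = 25900 as the carrying capacity.
(a) K = 25900; (b) equilibria P = 0 and P = 25900.


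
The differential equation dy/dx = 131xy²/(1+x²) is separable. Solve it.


Separate: dy/y² = 131x/(1+x²) dx.
Integrate LHS: ∫ dy/y² = -1/y.
Integrate RHS via u = 1+x²: (131/2)ln(1+x²) + C.
Result: -1/y = (131/2)ln(1+x²) + C.


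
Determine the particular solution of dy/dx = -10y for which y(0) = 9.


General solution of y' = -10y is y = Ce^(-10x).
Apply y(0) = 9: C = 9.
Particular solution: y = 9e^(-10x).


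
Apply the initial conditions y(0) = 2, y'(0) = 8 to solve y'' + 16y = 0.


Characteristic roots of r² + 16 = 0 are ±4i, so y = C₁cos(4x) + C₂sin(4x).
Apply y(0) = 2: C₁ = 2. Differentiate and apply y'(0) = 8: 4·C₂ = 8, so C₂ = 2.
Particular solution: y = 2cos(4x) + 2sin(4x).


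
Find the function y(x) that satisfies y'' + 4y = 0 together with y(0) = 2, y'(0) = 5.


Characteristic roots of r² + 4 = 0 are ±2i, so y = C₁cos(2x) + C₂sin(2x).
Apply y(0) = 2: C₁ = 2. Differentiate and apply y'(0) = 5: 2·C₂ = 5, so C₂ = 5/2.
Particular solution: y = 2cos(2x) + (5/2)sin(2x).


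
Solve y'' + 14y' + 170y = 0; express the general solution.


Characteristic equation: r² + 14r + 170 = 0.
Discriminant is negative; roots r = -7 ± 11i (complex conjugate pair).
General solution uses e^(α x)(C₁ cos(β x) + C₂ sin(β x)): y = e^(-7x)(C₁cos(11x) + C₂sin(11x)).


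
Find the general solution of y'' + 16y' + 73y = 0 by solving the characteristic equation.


Characteristic equation: r² + 16r + 73 = 0.
Discriminant is negative; roots r = -8 ± 3i (complex conjugate pair).
General solution uses e^(α x)(C₁ cos(β x) + C₂ sin(β x)): y = e^(-8x)(C₁cos(3x) + C₂sin(3x)).


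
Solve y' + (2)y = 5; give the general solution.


P(x) = 2, Q(x) = 5; integrating factor μ = e^(2x).
(μ y)' = 5e^(2x) ⇒ μ y = (5/2)e^(2x) + C.
Divide by μ: y = 5/2 + Ce^(-2x).


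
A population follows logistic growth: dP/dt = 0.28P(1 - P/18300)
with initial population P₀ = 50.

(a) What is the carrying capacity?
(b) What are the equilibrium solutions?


Logistic ODE dP/dt = 0.28P(1 - P/18300) has equilibria where dP/dt = 0, i.e. P = 0 or P = 18300.
The coefficient (1 - P/K) = 0 when P = K, identifying K = 18300 as the carrying capacity.
(a) K = 18300; (b) equilibria P = 0 and P = 18300.


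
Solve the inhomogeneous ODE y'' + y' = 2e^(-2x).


Characteristic roots of r² + r = 0 are 0, -1.
y_h = C₁ + C₂e^(-x).
Forcing exponent -2 is not a characteristic root; try y_p = Ae^(-2x).
Substitute: A·(4 + (1)·-2 + (0)) = A·2 = 2, so A = 1.
General solution: y = C₁ + C₂e^(-x) + e^(-2x).


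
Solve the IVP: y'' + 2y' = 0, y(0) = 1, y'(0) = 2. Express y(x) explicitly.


Characteristic roots of r² + 2r = 0 are -2, 0.
General solution y = c₁ e^(-2x) + c₂.
Apply y(0) = 1: c₁ + c₂ = 1. Apply y'(0) = 2: -2 c₁ + 0 c₂ = 2.
Solve: c₁ = -1, c₂ = 2.
Particular solution: y = -e^(-2x) + 2.


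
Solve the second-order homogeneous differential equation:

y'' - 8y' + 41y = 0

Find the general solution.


Characteristic equation: r² - 8r + 41 = 0.
Discriminant is negative; roots r = 4 ± 5i (complex conjugate pair).
General solution uses e^(α x)(C₁ cos(β x) + C₂ sin(β x)): y = e^(4x)(C₁cos(5x) + C₂sin(5x)).


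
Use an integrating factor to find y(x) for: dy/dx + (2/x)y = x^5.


P(x) = 2/x ⇒ μ = x^2.
(x^2 y)' = x^2·x^5 = x^7.
Integrate: x^2 y = x^8/(8) + C.
Solve for y: y = (1/8)x^6 + C/x^2.


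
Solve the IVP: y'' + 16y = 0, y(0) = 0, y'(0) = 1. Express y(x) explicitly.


Characteristic roots of r² + 16 = 0 are ±4i, so y = C₁cos(4x) + C₂sin(4x).
Apply y(0) = 0: C₁ = 0. Differentiate and apply y'(0) = 1: 4·C₂ = 1, so C₂ = 1/4.
Particular solution: y = (1/4)sin(4x).


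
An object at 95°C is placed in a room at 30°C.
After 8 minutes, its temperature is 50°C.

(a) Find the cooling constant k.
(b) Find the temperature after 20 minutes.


Newton's law: T(t) = T_a + (T₀ - T_a)e^(-kt).
(a) Use T(8) = 50: (50 - 30)/(95 - 30) = e^(-k·8), so k = -ln(0.308)/8 ≈ 0.1473.
(b) Apply k to t = 20: T(20) = 30 + (65)e^(-2.947) ≈ 33.4°C.


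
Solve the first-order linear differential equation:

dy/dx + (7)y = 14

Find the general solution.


P(x) = 7, Q(x) = 14; integrating factor μ = e^(7x).
(μ y)' = 14e^(7x) ⇒ μ y = 2e^(7x) + C.
Divide by μ: y = 2 + Ce^(-7x).


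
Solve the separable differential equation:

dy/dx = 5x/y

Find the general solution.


Separate variables: y dy = 5x dx.
Integrate both sides: y²/2 = (5/2)x^2 + C₀.
Multiply by 2: y² = 5x^2 + C.


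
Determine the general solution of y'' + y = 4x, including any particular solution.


Homogeneous: r² + 1 = 0 ⇒ r = ±1i, y_h = C₁cos(x) + C₂sin(x).
Polynomial forcing; try y_p = Ax + B. Then y_p'' + 1 y_p = 1(Ax + B) = 4x, so B = 0 and A = 4.
General solution: y = C₁cos(x) + C₂sin(x) + 4x.


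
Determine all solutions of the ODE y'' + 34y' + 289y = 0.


Characteristic equation: r² + 34r + 289 = 0, i.e. (r + 17)² = 0.
Repeated root r = -17; include an x factor for the second linearly independent solution.
General solution: y = (C₁ + C₂x)e^(-17x).


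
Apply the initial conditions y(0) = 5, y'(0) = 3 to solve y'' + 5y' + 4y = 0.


Characteristic roots of r² + 5r + 4 = 0 are -1, -4.
General solution y = c₁ e^(-x) + c₂ e^(-4x).
Apply y(0) = 5: c₁ + c₂ = 5. Apply y'(0) = 3: -1 c₁ - 4 c₂ = 3.
Solve: c₁ = 23/3, c₂ = -8/3.
Particular solution: y = (23/3)e^(-x) - (8/3)e^(-4x).


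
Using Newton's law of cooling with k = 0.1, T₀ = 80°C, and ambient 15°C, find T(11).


Newton's law: dT/dt = -k(T - T_a) has solution T(t) = T_a + (T₀ - T_a)e^(-kt).
Plug in T_a = 15, T₀ = 80, k = 0.1, t = 11: T(11) = 15 + (65)e^(-1.10) ≈ 36.6°C.


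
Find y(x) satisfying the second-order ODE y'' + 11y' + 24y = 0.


Characteristic equation: r² + 11r + 24 = 0.
Factor: (r + 3)(r + 8) = 0 ⇒ r = -3, -8 (distinct real).
General solution: y = C₁e^(-3x) + C₂e^(-8x).


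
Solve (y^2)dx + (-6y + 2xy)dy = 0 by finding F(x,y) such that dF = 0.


Check exactness: ∂M/∂y = 2y and ∂N/∂x = 2y; equal, so the equation is exact.
Integrate M with respect to x (treating y as constant): ∫M dx = xy^2 + h(y).
Differentiate w.r.t. y and set equal to N: the x-dependent terms already match, leaving h'(y) = -6y. Integrate: h(y) = -3y^2.
So F(x,y) = -3y^2 + xy^2.
General solution: -3y^2 + xy^2 = C.


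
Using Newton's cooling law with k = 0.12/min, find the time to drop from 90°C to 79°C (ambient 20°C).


From T(t) = T_a + (T₀ - T_a)e^(-kt), set T(t) = 79:
(79 - 20) / (90 - 20) = e^(-0.12t), so t = -ln(0.843)/0.12 ≈ 1.4 minutes.


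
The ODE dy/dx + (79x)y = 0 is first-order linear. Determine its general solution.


P(x) = 79x ⇒ μ = e^((79/2)x²).
Q(x) = 0 so μ y is constant: y = Ce^(-(79/2)x²).


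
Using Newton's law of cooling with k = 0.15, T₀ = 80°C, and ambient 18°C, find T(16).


Newton's law: dT/dt = -k(T - T_a) has solution T(t) = T_a + (T₀ - T_a)e^(-kt).
Plug in T_a = 18, T₀ = 80, k = 0.15, t = 16: T(16) = 18 + (62)e^(-2.40) ≈ 23.6°C.


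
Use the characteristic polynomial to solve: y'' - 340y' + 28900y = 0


Characteristic equation: r² - 340r + 28900 = 0, i.e. (r - 170)² = 0.
Repeated root r = 170; include an x factor for the second linearly independent solution.
General solution: y = (C₁ + C₂x)e^(170x).


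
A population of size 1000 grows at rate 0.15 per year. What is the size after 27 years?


The ODE dP/dt = 0.15P has solution P(t) = P(0)e^(0.15t).
Substitute P(0) = 1000 and t = 27: P(27) = 1000 e^(4.05) ≈ 57397.


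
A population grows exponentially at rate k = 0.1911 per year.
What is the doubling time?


Exponential growth: P(t) = P₀ e^(0.1911t). Set P(t)/P₀ = 2: e^(0.1911t) = 2.
Solve: t = ln(2)/0.1911 ≈ 3.63 years.


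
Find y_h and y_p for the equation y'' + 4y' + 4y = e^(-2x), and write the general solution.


Characteristic polynomial (r + 2)² = 0; repeated root r = -2.
y_h = (C₁ + C₂x)e^(-2x). Forcing matches the repeated root (resonance), so try y_p = Ax² e^(-2x).
Substitute and solve for A: 2A = 1, so A = 1/2.
General solution: y = (C₁ + C₂x + (1/2)x²)e^(-2x).


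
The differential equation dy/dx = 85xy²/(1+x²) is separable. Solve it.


Separate: dy/y² = 85x/(1+x²) dx.
Integrate LHS: ∫ dy/y² = -1/y.
Integrate RHS via u = 1+x²: (85/2)ln(1+x²) + C.
Result: -1/y = (85/2)ln(1+x²) + C.


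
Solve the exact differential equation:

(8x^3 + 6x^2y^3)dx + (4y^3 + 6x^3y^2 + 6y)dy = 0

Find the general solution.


Check exactness: ∂M/∂y = 18x^2y^2 and ∂N/∂x = 18x^2y^2; equal, so the equation is exact.
Integrate M with respect to x (treating y as constant): ∫M dx = 2x^4 + 2x^3y^3 + h(y).
Differentiate w.r.t. y and set equal to N: the x-dependent terms already match, leaving h'(y) = 4y^3 + 6y. Integrate: h(y) = y^4 + 3y^2.
So F(x,y) = y^4 + 2x^4 + 2x^3y^3 + 3y^2.
General solution: y^4 + 2x^4 + 2x^3y^3 + 3y^2 = C.


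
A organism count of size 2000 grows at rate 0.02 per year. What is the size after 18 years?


The ODE dP/dt = 0.02P has solution P(t) = P(0)e^(0.02t).
Substitute P(0) = 2000 and t = 18: P(18) = 2000 e^(0.36) ≈ 2867.


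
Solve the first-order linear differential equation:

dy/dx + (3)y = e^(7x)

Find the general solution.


P(x) = 3 ⇒ μ = e^(3x).
(μ y)' = e^(10x) ⇒ μ y = e^(10x)/10 + C.
Divide by μ: y = (1/10)e^(7x) + Ce^(-3x).


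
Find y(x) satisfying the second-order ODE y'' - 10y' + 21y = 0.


Characteristic equation: r² - 10r + 21 = 0.
Factor: (r - 7)(r - 3) = 0 ⇒ r = 7, 3 (distinct real).
General solution: y = C₁e^(7x) + C₂e^(3x).


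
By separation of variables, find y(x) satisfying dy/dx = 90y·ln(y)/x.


Separate: dy/[y ln(y)] = 90 dx/x.
Substitute u = ln(y): du/u = 90 dx/x.
Integrate: ln|ln(y)| = 90ln|x| + C₀, hence ln(y) = C·x^90.


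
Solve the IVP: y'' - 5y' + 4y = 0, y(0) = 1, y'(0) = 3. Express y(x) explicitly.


Characteristic roots of r² - 5r + 4 = 0 are 1, 4.
General solution y = c₁ e^(x) + c₂ e^(4x).
Apply y(0) = 1: c₁ + c₂ = 1. Apply y'(0) = 3: 1 c₁ + 4 c₂ = 3.
Solve: c₁ = 1/3, c₂ = 2/3.
Particular solution: y = (1/3)e^(x) + (2/3)e^(4x).


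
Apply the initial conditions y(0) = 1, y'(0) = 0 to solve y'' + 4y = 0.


Characteristic roots of r² + 4 = 0 are ±2i, so y = C₁cos(2x) + C₂sin(2x).
Apply y(0) = 1: C₁ = 1. Differentiate and apply y'(0) = 0: 2·C₂ = 0, so C₂ = 0.
Particular solution: y = cos(2x).


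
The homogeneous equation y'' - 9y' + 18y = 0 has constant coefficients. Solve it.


Characteristic equation: r² - 9r + 18 = 0.
Factor: (r - 6)(r - 3) = 0 ⇒ r = 6, 3 (distinct real).
General solution: y = C₁e^(6x) + C₂e^(3x).


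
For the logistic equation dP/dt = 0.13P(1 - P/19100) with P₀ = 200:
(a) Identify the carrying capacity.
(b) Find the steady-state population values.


Logistic ODE dP/dt = 0.13P(1 - P/19100) has equilibria where dP/dt = 0, i.e. P = 0 or P = 19100.
The coefficient (1 - P/K) = 0 when P = K, identifying K = 19100 as the carrying capacity.
(a) K = 19100; (b) equilibria P = 0 and P = 19100.


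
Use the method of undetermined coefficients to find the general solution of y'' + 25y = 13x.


Homogeneous: r² + 25 = 0 ⇒ r = ±5i, y_h = C₁cos(5x) + C₂sin(5x).
Polynomial forcing; try y_p = Ax + B. Then y_p'' + 25 y_p = 25(Ax + B) = 13x, so B = 0 and A = 13/25.
General solution: y = C₁cos(5x) + C₂sin(5x) + (13/25)x.


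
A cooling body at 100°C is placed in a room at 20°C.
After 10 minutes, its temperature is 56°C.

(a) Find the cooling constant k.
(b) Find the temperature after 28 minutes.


Newton's law: T(t) = T_a + (T₀ - T_a)e^(-kt).
(a) Use T(10) = 56: (56 - 20)/(100 - 20) = e^(-k·10), so k = -ln(0.450)/10 ≈ 0.0799.
(b) Apply k to t = 28: T(28) = 20 + (80)e^(-2.236) ≈ 28.6°C.


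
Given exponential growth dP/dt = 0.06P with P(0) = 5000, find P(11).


The ODE dP/dt = 0.06P has solution P(t) = P(0)e^(0.06t).
Substitute P(0) = 5000 and t = 11: P(11) = 5000 e^(0.66) ≈ 9674.


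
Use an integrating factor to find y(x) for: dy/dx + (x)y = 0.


P(x) = x ⇒ μ = e^((1/2)x²).
Q(x) = 0 so μ y is constant: y = Ce^(-(1/2)x²).


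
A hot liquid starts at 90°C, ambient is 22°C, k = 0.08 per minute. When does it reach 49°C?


From T(t) = T_a + (T₀ - T_a)e^(-kt), set T(t) = 49:
(49 - 22) / (90 - 22) = e^(-0.08t), so t = -ln(0.397)/0.08 ≈ 11.5 minutes.


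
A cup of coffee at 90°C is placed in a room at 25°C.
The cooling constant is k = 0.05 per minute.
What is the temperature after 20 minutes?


Newton's law: dT/dt = -k(T - T_a) has solution T(t) = T_a + (T₀ - T_a)e^(-kt).
Plug in T_a = 25, T₀ = 90, k = 0.05, t = 20: T(20) = 25 + (65)e^(-1.00) ≈ 48.9°C.


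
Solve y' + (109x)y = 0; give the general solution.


P(x) = 109x ⇒ μ = e^((109/2)x²).
Q(x) = 0 so μ y is constant: y = Ce^(-(109/2)x²).


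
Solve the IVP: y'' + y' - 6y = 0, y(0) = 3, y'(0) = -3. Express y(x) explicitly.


Characteristic roots of r² + r - 6 = 0 are -3, 2.
General solution y = c₁ e^(-3x) + c₂ e^(2x).
Apply y(0) = 3: c₁ + c₂ = 3. Apply y'(0) = -3: -3 c₁ + 2 c₂ = -3.
Solve: c₁ = 9/5, c₂ = 6/5.
Particular solution: y = (9/5)e^(-3x) + (6/5)e^(2x).


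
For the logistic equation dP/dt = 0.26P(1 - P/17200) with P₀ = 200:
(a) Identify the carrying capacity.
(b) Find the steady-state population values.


Logistic ODE dP/dt = 0.26P(1 - P/17200) has equilibria where dP/dt = 0, i.e. P = 0 or P = 17200.
The coefficient (1 - P/K) = 0 when P = K, identifying K = 17200 as the carrying capacity.
(a) K = 17200; (b) equilibria P = 0 and P = 17200.


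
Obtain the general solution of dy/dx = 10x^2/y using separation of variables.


Separate variables: y dy = 10x^2 dx.
Integrate both sides: y²/2 = (10/3)x^3 + C₀.
Multiply by 2: y² = (20/3)x^3 + C.


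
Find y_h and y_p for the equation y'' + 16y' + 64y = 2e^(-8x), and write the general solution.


Characteristic polynomial (r + 8)² = 0; repeated root r = -8.
y_h = (C₁ + C₂x)e^(-8x). Forcing matches the repeated root (resonance), so try y_p = Ax² e^(-8x).
Substitute and solve for A: 2A = 2, so A = 1.
General solution: y = (C₁ + C₂x + x²)e^(-8x).


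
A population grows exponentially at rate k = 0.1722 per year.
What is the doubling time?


Exponential growth: P(t) = P₀ e^(0.1722t). Set P(t)/P₀ = 2: e^(0.1722t) = 2.
Solve: t = ln(2)/0.1722 ≈ 4.03 years.


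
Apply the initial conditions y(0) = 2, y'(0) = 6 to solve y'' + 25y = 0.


Characteristic roots of r² + 25 = 0 are ±5i, so y = C₁cos(5x) + C₂sin(5x).
Apply y(0) = 2: C₁ = 2. Differentiate and apply y'(0) = 6: 5·C₂ = 6, so C₂ = 6/5.
Particular solution: y = 2cos(5x) + (6/5)sin(5x).


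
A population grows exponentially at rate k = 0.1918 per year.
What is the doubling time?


Exponential growth: P(t) = P₀ e^(0.1918t). Set P(t)/P₀ = 2: e^(0.1918t) = 2.
Solve: t = ln(2)/0.1918 ≈ 3.61 years.


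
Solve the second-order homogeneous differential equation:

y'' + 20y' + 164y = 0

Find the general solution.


Characteristic equation: r² + 20r + 164 = 0.
Discriminant is negative; roots r = -10 ± 8i (complex conjugate pair).
General solution uses e^(α x)(C₁ cos(β x) + C₂ sin(β x)): y = e^(-10x)(C₁cos(8x) + C₂sin(8x)).


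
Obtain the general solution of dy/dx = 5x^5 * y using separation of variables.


Separate variables: dy/y = 5x^5 dx.
Integrate: ln|y| = (5/6)x^6 + C₀.
Exponentiate: y = Ce^((5/6)x^6).


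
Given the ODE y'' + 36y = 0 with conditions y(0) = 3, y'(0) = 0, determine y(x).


Characteristic roots of r² + 36 = 0 are ±6i, so y = C₁cos(6x) + C₂sin(6x).
Apply y(0) = 3: C₁ = 3. Differentiate and apply y'(0) = 0: 6·C₂ = 0, so C₂ = 0.
Particular solution: y = 3cos(6x).


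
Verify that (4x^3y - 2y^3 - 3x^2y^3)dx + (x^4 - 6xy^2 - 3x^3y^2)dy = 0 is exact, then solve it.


Check exactness: ∂M/∂y = 4x^3 - 6y^2 - 9x^2y^2 and ∂N/∂x = 4x^3 - 6y^2 - 9x^2y^2; equal, so the equation is exact.
Integrate M with respect to x (treating y as constant): ∫M dx = x^4y - 2xy^3 - x^3y^3 + h(y).
Differentiate w.r.t. y and set equal to N: all terms match, so h'(y) = 0 and h is a constant absorbed into C.
General solution: x^4y - 2xy^3 - x^3y^3 = C.


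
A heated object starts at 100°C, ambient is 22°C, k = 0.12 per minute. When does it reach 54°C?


From T(t) = T_a + (T₀ - T_a)e^(-kt), set T(t) = 54:
(54 - 22) / (100 - 22) = e^(-0.12t), so t = -ln(0.410)/0.12 ≈ 7.4 minutes.


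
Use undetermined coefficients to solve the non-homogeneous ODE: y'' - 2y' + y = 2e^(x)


Characteristic polynomial (r - 1)² = 0; repeated root r = 1.
y_h = (C₁ + C₂x)e^(x). Forcing matches the repeated root (resonance), so try y_p = Ax² e^(x).
Substitute and solve for A: 2A = 2, so A = 1.
General solution: y = (C₁ + C₂x + x²)e^(x).


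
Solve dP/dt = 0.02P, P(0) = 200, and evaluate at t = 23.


The ODE dP/dt = 0.02P has solution P(t) = P(0)e^(0.02t).
Substitute P(0) = 200 and t = 23: P(23) = 200 e^(0.46) ≈ 317.


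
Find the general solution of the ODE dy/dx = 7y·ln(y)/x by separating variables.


Separate: dy/[y ln(y)] = 7 dx/x.
Substitute u = ln(y): du/u = 7 dx/x.
Integrate: ln|ln(y)| = 7ln|x| + C₀, hence ln(y) = C·x^7.


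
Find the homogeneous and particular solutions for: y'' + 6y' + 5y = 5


Characteristic roots of r² + 6r + 5 = 0 are -5, -1.
y_h = C₁e^(-5x) + C₂e^(-x).
Constant forcing; try y_p = A. Then 5A = 5 ⇒ A = 1.
General solution: y = C₁e^(-5x) + C₂e^(-x) + 1.


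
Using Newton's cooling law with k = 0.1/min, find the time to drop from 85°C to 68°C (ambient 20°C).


From T(t) = T_a + (T₀ - T_a)e^(-kt), set T(t) = 68:
(68 - 20) / (85 - 20) = e^(-0.1t), so t = -ln(0.738)/0.1 ≈ 3.0 minutes.


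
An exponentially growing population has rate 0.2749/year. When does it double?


Exponential growth: P(t) = P₀ e^(0.2749t). Set P(t)/P₀ = 2: e^(0.2749t) = 2.
Solve: t = ln(2)/0.2749 ≈ 2.52 years.


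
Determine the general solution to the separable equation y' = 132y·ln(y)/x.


Separate: dy/[y ln(y)] = 132 dx/x.
Substitute u = ln(y): du/u = 132 dx/x.
Integrate: ln|ln(y)| = 132ln|x| + C₀, hence ln(y) = C·x^132.


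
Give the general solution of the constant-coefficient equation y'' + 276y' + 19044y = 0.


Characteristic equation: r² + 276r + 19044 = 0, i.e. (r + 138)² = 0.
Repeated root r = -138; include an x factor for the second linearly independent solution.
General solution: y = (C₁ + C₂x)e^(-138x).


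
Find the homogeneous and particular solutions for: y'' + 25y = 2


Homogeneous part: r² + 25 = 0 ⇒ r = ±5i, so y_h = C₁cos(5x) + C₂sin(5x).
Try constant y_p = A; plug in: 25A = 2 ⇒ A = 2/25.
General solution: y = C₁cos(5x) + C₂sin(5x) + 2/25.


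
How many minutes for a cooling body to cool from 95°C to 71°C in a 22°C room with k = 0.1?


From T(t) = T_a + (T₀ - T_a)e^(-kt), set T(t) = 71:
(71 - 22) / (95 - 22) = e^(-0.1t), so t = -ln(0.671)/0.1 ≈ 4.0 minutes.


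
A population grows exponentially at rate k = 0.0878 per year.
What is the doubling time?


Exponential growth: P(t) = P₀ e^(0.0878t). Set P(t)/P₀ = 2: e^(0.0878t) = 2.
Solve: t = ln(2)/0.0878 ≈ 7.89 years.


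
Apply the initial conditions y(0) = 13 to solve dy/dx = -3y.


General solution of y' = -3y is y = Ce^(-3x).
Apply y(0) = 13: C = 13.
Particular solution: y = 13e^(-3x).


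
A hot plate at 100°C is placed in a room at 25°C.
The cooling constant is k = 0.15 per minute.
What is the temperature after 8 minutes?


Newton's law: dT/dt = -k(T - T_a) has solution T(t) = T_a + (T₀ - T_a)e^(-kt).
Plug in T_a = 25, T₀ = 100, k = 0.15, t = 8: T(8) = 25 + (75)e^(-1.20) ≈ 47.6°C.


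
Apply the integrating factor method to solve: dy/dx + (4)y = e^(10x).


P(x) = 4 ⇒ μ = e^(4x).
(μ y)' = e^(14x) ⇒ μ y = e^(14x)/14 + C.
Divide by μ: y = (1/14)e^(10x) + Ce^(-4x).


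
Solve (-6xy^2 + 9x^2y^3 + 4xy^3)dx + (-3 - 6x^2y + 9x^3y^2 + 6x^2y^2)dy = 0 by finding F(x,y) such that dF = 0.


Check exactness: ∂M/∂y = -12xy + 27x^2y^2 + 12xy^2 and ∂N/∂x = -12xy + 27x^2y^2 + 12xy^2; equal, so the equation is exact.
Integrate M with respect to x (treating y as constant): ∫M dx = -3x^2y^2 + 3x^3y^3 + 2x^2y^3 + h(y).
Differentiate w.r.t. y and set equal to N: the x-dependent terms already match, leaving h'(y) = -3. Integrate: h(y) = -3y.
So F(x,y) = -3y - 3x^2y^2 + 3x^3y^3 + 2x^2y^3.
General solution: -3y - 3x^2y^2 + 3x^3y^3 + 2x^2y^3 = C.


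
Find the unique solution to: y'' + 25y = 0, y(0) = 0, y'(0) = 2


Characteristic roots of r² + 25 = 0 are ±5i, so y = C₁cos(5x) + C₂sin(5x).
Apply y(0) = 0: C₁ = 0. Differentiate and apply y'(0) = 2: 5·C₂ = 2, so C₂ = 2/5.
Particular solution: y = (2/5)sin(5x).


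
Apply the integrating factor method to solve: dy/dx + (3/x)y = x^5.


P(x) = 3/x ⇒ μ = x^3.
(x^3 y)' = x^3·x^5 = x^8.
Integrate: x^3 y = x^9/(9) + C.
Solve for y: y = (1/9)x^6 + C/x^3.


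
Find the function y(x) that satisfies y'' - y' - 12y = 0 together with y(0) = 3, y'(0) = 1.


Characteristic roots of r² - r - 12 = 0 are 4, -3.
General solution y = c₁ e^(4x) + c₂ e^(-3x).
Apply y(0) = 3: c₁ + c₂ = 3. Apply y'(0) = 1: 4 c₁ - 3 c₂ = 1.
Solve: c₁ = 10/7, c₂ = 11/7.
Particular solution: y = (10/7)e^(4x) + (11/7)e^(-3x).


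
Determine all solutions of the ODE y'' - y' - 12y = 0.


Characteristic equation: r² - r - 12 = 0.
Factor: (r + 3)(r - 4) = 0 ⇒ r = -3, 4 (distinct real).
General solution: y = C₁e^(-3x) + C₂e^(4x).


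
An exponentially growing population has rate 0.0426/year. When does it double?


Exponential growth: P(t) = P₀ e^(0.0426t). Set P(t)/P₀ = 2: e^(0.0426t) = 2.
Solve: t = ln(2)/0.0426 ≈ 16.27 years.


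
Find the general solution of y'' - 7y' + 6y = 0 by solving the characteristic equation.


Characteristic equation: r² - 7r + 6 = 0.
Factor: (r - 6)(r - 1) = 0 ⇒ r = 6, 1 (distinct real).
General solution: y = C₁e^(6x) + C₂e^(x).


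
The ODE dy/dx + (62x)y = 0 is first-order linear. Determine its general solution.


P(x) = 62x ⇒ μ = e^(31x²).
Q(x) = 0 so μ y is constant: y = Ce^(-31x²).


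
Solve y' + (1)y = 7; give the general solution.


P(x) = 1, Q(x) = 7; integrating factor μ = e^(x).
(μ y)' = 7e^(x) ⇒ μ y = 7e^(x) + C.
Divide by μ: y = 7 + Ce^(-x).


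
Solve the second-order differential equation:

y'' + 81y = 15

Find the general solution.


Homogeneous part: r² + 81 = 0 ⇒ r = ±9i, so y_h = C₁cos(9x) + C₂sin(9x).
Try constant y_p = A; plug in: 81A = 15 ⇒ A = 5/27.
General solution: y = C₁cos(9x) + C₂sin(9x) + 5/27.
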